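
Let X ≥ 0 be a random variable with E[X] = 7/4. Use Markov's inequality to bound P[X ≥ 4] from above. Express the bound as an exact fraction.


μ = E[X] = 7/4, a = 4.
Markov: P[X ≥ 4] ≤ μ/a = (7/4)/4 = 7/16.
Numerically: ≈ 0.438.
(Since a = 4 > μ = 1.750, the bound 7/16 is < 1 and informative.)

P[X ≥ 4] ≤ 7/16 ≈ 0.438.


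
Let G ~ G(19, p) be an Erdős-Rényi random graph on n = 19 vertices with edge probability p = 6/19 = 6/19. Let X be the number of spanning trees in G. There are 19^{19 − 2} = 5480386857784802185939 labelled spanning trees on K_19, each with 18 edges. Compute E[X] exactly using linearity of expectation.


K_19 has 19^{19 − 2} = 5480386857784802185939 labelled spanning trees.
For each such spanning tree H, let X_H = 1 if all 18 edges of H are present in G. Then P[X_H = 1] = p^{18} = (6/19)^{18} = 101559956668416/104127350297911241532841.
By linearity of expectation: E[X] = Σ_H E[X_H] = 5480386857784802185939 · p^{18} = 5480386857784802185939 · 101559956668416/104127350297911241532841 = 101559956668416/19.
Numerically: E[X] ≈ 5.34526e+12.

E[X] = 5480386857784802185939 · (6/19)^{18} = 101559956668416/19 ≈ 5.34526e+12.


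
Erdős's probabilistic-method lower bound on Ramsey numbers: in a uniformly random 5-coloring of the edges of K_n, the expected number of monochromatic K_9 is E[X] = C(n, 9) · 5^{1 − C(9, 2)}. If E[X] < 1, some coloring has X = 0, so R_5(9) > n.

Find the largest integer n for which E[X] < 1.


We need C(n, 9) · 5^{1 − 36} < 1, i.e. C(n, 9) < 5^{36 − 1} = 2910383045673370361328125.
Check values of n near the boundary:
  n = 2170: C(2170, 9) = 2891746779868845075610510; 2891746779868845075610510 < 2910383045673370361328125? YES
  n = 2171: C(2171, 9) = 2903784578674959601827205; 2903784578674959601827205 < 2910383045673370361328125? YES
  n = 2172: C(2172, 9) = 2915866900084148060642020; 2915866900084148060642020 < 2910383045673370361328125? NO
  n = 2173: C(2173, 9) = 2927993888115921319674265; 2927993888115921319674265 < 2910383045673370361328125? NO
The largest n with C(n, 9) < 2910383045673370361328125 is n = 2171 (where E[X] = 580756915734991920365441/582076609134674072265625 ≈ 0.9977). Hence R_5(9) > 2171, i.e. R_5(9) ≥ 2172.

Largest n = 2171; hence R_5(9) > 2171.


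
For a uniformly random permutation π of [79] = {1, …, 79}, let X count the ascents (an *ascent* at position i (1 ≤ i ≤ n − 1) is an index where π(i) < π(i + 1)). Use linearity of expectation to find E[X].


Write X = Σ X_I over i = 1, …, 78, with X_I the indicator of one ascent.
There are 78 indicators.
For each fixed i, the pair (π(i), π(i+1)) is a uniformly random ordered pair of distinct values from {1, …, 79}; by symmetry P[π(i) < π(i+1)] = 1/2.
By linearity: E[X] = 78 · (1/2) = (79 − 1) · (1/2) = 39 ≈ 39.000.

E[X] = 39 = 39.000.


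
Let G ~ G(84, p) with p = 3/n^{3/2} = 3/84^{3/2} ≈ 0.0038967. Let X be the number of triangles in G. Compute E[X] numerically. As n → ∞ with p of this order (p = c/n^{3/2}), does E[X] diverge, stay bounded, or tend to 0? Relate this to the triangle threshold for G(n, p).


Number of potential triangles: C(84, 3) = 95284.
Each occurs with probability p³ ≈ (0.0038967)³ ≈ 5.9170737e-08.
By linearity: E[X] = C(84, 3)·p³ ≈ 95284 · 5.9170737e-08 ≈ 0.00564.
Since α = 3/2 > 1, p = c/n^{3/2} = o(1/n) is below the triangle threshold p ~ 1/n. Asymptotically E[X] ~ (c³/6)·n^{3(1−α)} = (3³/6)·n^{-1.5} → 0, so by Markov's inequality G has no triangles w.h.p.

E[X] ≈ 0.00564; in regime p = Θ(1/n^{3/2}) E[X] tends to 0 (below the triangle threshold p ~ 1/n).


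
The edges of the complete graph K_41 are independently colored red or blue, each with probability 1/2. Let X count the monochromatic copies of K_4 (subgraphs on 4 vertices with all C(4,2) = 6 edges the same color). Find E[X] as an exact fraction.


Let X = Σ_S X_S over the C(41, 4) = 101270 subsets S of size 4, where X_S = 1 if the K_4 on S is monochromatic.
For a fixed S, the K_4 on S has C(4, 2) = 6 edges. P[all 6 edges red] = (1/2)^6, and likewise for blue, so P[monochromatic] = 2·(1/2)^6 = 2^{1 − 6} = 1/32.
Summing: E[X] = C(41, 4) · 2^{1 − 6} = 101270 · 1/32 = 50635/16.
Numerically: E[X] ≈ 3164.687500.

E[X] = C(41,4)·2^(1−C(4,2)) = 50635/16 ≈ 3164.687500.


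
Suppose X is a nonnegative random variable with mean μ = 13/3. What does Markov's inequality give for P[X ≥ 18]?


μ = E[X] = 13/3, a = 18.
Markov: P[X ≥ 18] ≤ μ/a = (13/3)/18 = 13/54.
Numerically: ≈ 0.24074.
(Since a = 18 > μ = 4.33333, the bound 13/54 is < 1 and informative.)

P[X ≥ 18] ≤ 13/54 ≈ 0.24074.


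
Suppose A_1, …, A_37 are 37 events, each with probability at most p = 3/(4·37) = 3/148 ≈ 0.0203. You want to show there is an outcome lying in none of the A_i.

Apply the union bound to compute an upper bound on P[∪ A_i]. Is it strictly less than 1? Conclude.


Union bound: P[∪_{i=1}^{37} A_i] ≤ Σ_i P[A_i] ≤ 37·p = 37·(3/148) = 3/4.
Numerically: 3/4 ≈ 0.7500.
Is 3/4 < 1? YES.
Since P[∪ A_i] ≤ 3/4 < 1, the complement has P[∩ A_i^c] ≥ 1 − 3/4 = 1/4 > 0, so some outcome avoids every A_i.

37·p = 3/4 ≈ 0.7500; existence CERTIFIED by the union bound.


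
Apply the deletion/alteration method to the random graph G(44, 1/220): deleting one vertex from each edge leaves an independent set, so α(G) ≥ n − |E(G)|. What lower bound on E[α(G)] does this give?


E[|E(G)|] = C(44, 2)·p = 946 · (1/220) = 43/10.
E[α(G)] ≥ n − E[|E(G)|] = 44 − 43/10 = 397/10.
Numerically: ≈ 39.7000.
(This is only a lower bound; the true E[α(G)] may be larger.)

E[α(G)] ≥ 397/10 ≈ 39.7000.


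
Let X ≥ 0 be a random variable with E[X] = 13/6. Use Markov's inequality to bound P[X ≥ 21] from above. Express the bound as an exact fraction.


μ = E[X] = 13/6, a = 21.
Markov: P[X ≥ 21] ≤ μ/a = (13/6)/21 = 13/126.
Numerically: ≈ 0.1032.
(Since a = 21 > μ = 2.1667, the bound 13/126 is < 1 and informative.)

P[X ≥ 21] ≤ 13/126 ≈ 0.1032.


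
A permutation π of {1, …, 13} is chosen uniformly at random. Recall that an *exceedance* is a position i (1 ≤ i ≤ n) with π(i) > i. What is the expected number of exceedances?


Write X = Σ_{i=1}^{13} X_i, where X_i = 1_{π(i) > i}.
For each fixed i, π(i) is uniform over {1, …, 13} (marginal of a uniform permutation), so P[π(i) > i] = (n − i)/n. Summing: Σ_{i=1}^{13} (n − i)/n = (0 + 1 + … + 12)/13 = 13(13 − 1)/(2·13) = (13 − 1)/2.
Hence E[X] = Σ_{i=1}^{13} (13 − i)/13 = 6 ≈ 6.0000.

E[X] = 6 = 6.0000.


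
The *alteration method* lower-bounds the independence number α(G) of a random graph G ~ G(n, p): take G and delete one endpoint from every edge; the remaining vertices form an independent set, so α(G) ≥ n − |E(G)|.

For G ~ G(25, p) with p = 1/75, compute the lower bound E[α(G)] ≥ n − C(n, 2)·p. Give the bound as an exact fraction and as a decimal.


E[|E(G)|] = C(25, 2)·p = 300 · (1/75) = 4.
E[α(G)] ≥ n − E[|E(G)|] = 25 − 4 = 21.
Numerically: ≈ 21.0000.
(This is only a lower bound; the true E[α(G)] may be larger.)

E[α(G)] ≥ 21 ≈ 21.0000.


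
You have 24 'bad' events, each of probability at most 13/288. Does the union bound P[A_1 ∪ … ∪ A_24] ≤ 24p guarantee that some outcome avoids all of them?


Union bound: P[∪_{i=1}^{24} A_i] ≤ Σ_i P[A_i] ≤ 24·p = 24·(13/288) = 13/12.
Numerically: 13/12 ≈ 1.0833333.
Is 13/12 < 1? NO.
Since the bound 13/12 is ≥ 1, the union bound is uninformative here; it does NOT by itself certify existence.

24·p = 13/12 ≈ 1.0833333; existence NOT certified by the union bound.


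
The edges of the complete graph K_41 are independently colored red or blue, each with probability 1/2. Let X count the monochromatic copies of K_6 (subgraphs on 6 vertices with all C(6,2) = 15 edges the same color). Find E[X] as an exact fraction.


Let X = Σ_S X_S over the C(41, 6) = 4496388 subsets S of size 6, where X_S = 1 if the K_6 on S is monochromatic.
For a fixed S, the K_6 on S has C(6, 2) = 15 edges. P[all 15 edges red] = (1/2)^15, and likewise for blue, so P[monochromatic] = 2·(1/2)^15 = 2^{1 − 15} = 1/16384.
By linearity: E[X] = C(41, 6) · 2^{1 − 15} = 4496388 · 1/16384 = 1124097/4096.
Numerically: E[X] ≈ 274.4377.

E[X] = C(41,6)·2^(1−C(6,2)) = 1124097/4096 ≈ 274.4377.


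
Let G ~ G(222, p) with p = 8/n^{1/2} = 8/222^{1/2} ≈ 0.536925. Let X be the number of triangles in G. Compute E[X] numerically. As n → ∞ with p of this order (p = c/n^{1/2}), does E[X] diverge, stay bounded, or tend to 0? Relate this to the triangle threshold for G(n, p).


Number of potential triangles: C(222, 3) = 1798940.
Each occurs with probability p³ ≈ (0.536925)³ ≈ 1.54789144e-01.
By linearity: E[X] = C(222, 3)·p³ ≈ 1798940 · 1.54789144e-01 ≈ 278456.383185.
Since α = 1/2 < 1, p = c/n^{1/2} ≫ 1/n is above the triangle threshold p ~ 1/n. Asymptotically E[X] ~ (c³/6)·n^{3(1−α)} = (8³/6)·n^{1.5} → ∞; triangles are abundant w.h.p.

E[X] ≈ 278456.383185; in regime p = Θ(1/n^{1/2}) E[X] diverges (above the triangle threshold p ~ 1/n).


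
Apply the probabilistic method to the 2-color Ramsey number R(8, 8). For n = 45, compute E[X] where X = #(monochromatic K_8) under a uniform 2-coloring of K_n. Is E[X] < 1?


E[X] = C(45, 8) · 2^{1 − 28} = 215553195 · 2^{−27} = 215553195/134217728.
As a reduced fraction: E[X] = 215553195/134217728 ≈ 1.605996.
Is E[X] < 1? NO.
Since E[X] ≥ 1, the first-moment bound is inconclusive at n = 45; it does NOT by itself certify R(8, 8) > 45.

E[X] = 215553195/134217728 ≈ 1.605996; E[X] ≥ 1; first-moment method inconclusive here.


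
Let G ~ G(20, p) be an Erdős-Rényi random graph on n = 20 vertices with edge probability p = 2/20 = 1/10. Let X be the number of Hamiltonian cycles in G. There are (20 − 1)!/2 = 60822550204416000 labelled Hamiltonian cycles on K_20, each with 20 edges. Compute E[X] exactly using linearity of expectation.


K_20 has (20 − 1)!/2 = 60822550204416000 labelled Hamiltonian cycles.
For each such Hamiltonian cycle H, let X_H = 1 if all 20 edges of H are present in G. Then P[X_H = 1] = p^{20} = (1/10)^{20} = 1/100000000000000000000.
By linearity: E[X] = Σ_H E[X_H] = 60822550204416000 · p^{20} = 60822550204416000 · 1/100000000000000000000 = 14849255421/24414062500000.
Numerically: E[X] ≈ 0.000608226.

E[X] = 60822550204416000 · (1/10)^{20} = 14849255421/24414062500000 ≈ 0.000608226.


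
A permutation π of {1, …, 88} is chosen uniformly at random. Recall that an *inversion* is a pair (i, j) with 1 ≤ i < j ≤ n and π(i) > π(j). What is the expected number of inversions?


Write X = Σ X_I over the C(88, 2) = 3828 pairs i < j, with X_I the indicator of one inversion.
There are 3828 indicators.
For each fixed pair i < j, the values π(i) and π(j) are two distinct elements of {1, …, 88} in uniformly random order; by symmetry P[π(i) > π(j)] = 1/2.
By linearity: E[X] = 3828 · (1/2) = C(88, 2) · (1/2) = 3828/2 = 1914 ≈ 1914.00000.

E[X] = 1914 = 1914.00000.


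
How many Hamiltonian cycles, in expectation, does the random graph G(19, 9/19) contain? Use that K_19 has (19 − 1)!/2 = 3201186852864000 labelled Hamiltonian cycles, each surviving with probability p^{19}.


K_19 has (19 − 1)!/2 = 3201186852864000 labelled Hamiltonian cycles.
For each such Hamiltonian cycle H, let X_H = 1 if all 19 edges of H are present in G. Then P[X_H = 1] = p^{19} = (9/19)^{19} = 1350851717672992089/1978419655660313589123979.
By linearity: E[X] = Σ_H E[X_H] = 3201186852864000 · p^{19} = 3201186852864000 · 1350851717672992089/1978419655660313589123979 = 4324328758783534194876278992896000/1978419655660313589123979.
Numerically: E[X] ≈ 2.19e+09.

E[X] = 3201186852864000 · (9/19)^{19} = 4324328758783534194876278992896000/1978419655660313589123979 ≈ 2.19e+09.


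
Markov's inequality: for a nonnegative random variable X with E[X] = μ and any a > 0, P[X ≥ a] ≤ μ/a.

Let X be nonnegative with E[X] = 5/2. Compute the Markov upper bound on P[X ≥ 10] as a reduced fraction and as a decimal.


μ = E[X] = 5/2, a = 10.
Markov: P[X ≥ 10] ≤ μ/a = (5/2)/10 = 1/4.
Numerically: ≈ 0.2500.
(Since a = 10 > μ = 2.5000, the bound 1/4 is < 1 and informative.)

P[X ≥ 10] ≤ 1/4 ≈ 0.2500.


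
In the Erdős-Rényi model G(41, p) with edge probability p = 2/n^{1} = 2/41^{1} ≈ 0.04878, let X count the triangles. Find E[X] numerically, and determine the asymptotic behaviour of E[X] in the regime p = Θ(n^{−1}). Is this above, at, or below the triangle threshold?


Number of potential triangles: C(41, 3) = 10660.
Each occurs with probability p³ ≈ (0.04878)³ ≈ 1.160749e-04.
By linearity: E[X] = C(41, 3)·p³ ≈ 10660 · 1.160749e-04 ≈ 1.2374.
Here α = 1, so p = 2/n is exactly at the triangle threshold p ~ 1/n. Asymptotically E[X] → c³/6 = 2³/6 = 4/3 ≈ 1.3333, a bounded constant. In this regime the triangle count is asymptotically Poisson(c³/6).

E[X] ≈ 1.2374; in regime p = Θ(1/n^{1}) E[X] stays bounded (at the triangle threshold p ~ 1/n).


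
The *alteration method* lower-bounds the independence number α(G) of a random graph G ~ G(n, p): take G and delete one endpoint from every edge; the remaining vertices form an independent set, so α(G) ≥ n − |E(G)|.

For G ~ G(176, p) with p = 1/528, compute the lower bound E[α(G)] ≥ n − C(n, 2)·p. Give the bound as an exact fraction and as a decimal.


E[|E(G)|] = C(176, 2)·p = 15400 · (1/528) = 175/6.
E[α(G)] ≥ n − E[|E(G)|] = 176 − 175/6 = 881/6.
Numerically: ≈ 146.833.
(This is only a lower bound; the true E[α(G)] may be larger.)

E[α(G)] ≥ 881/6 ≈ 146.833.


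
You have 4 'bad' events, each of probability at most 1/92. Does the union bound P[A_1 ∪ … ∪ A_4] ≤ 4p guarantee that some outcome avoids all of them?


Union bound: P[∪_{i=1}^{4} A_i] ≤ Σ_i P[A_i] ≤ 4·p = 4·(1/92) = 1/23.
Numerically: 1/23 ≈ 0.043478.
Is 1/23 < 1? YES.
Since P[∪ A_i] ≤ 1/23 < 1, the complement has P[∩ A_i^c] ≥ 1 − 1/23 = 22/23 > 0, so some outcome avoids every A_i.

4·p = 1/23 ≈ 0.043478; existence CERTIFIED by the union bound.


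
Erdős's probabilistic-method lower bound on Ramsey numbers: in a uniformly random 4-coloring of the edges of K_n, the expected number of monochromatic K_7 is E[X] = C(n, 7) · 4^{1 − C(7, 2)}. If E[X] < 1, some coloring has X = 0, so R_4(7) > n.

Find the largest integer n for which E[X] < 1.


We need C(n, 7) · 4^{1 − 21} < 1, i.e. C(n, 7) < 4^{21 − 1} = 1099511627776.
Check values of n near the boundary:
  n = 178: C(178, 7) = 996867063280; 996867063280 < 1099511627776? YES
  n = 179: C(179, 7) = 1037437234460; 1037437234460 < 1099511627776? YES
  n = 180: C(180, 7) = 1079414463600; 1079414463600 < 1099511627776? YES
  n = 181: C(181, 7) = 1122839183400; 1122839183400 < 1099511627776? NO
  n = 182: C(182, 7) = 1167752750736; 1167752750736 < 1099511627776? NO
The largest n with C(n, 7) < 1099511627776 is n = 180 (where E[X] = 67463403975/68719476736 ≈ 0.9817). Hence R_4(7) > 180, i.e. R_4(7) ≥ 181.

Largest n = 180; hence R_4(7) > 180.


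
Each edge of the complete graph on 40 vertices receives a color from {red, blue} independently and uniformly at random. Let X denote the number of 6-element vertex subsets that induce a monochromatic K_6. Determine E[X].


Let X = Σ_S X_S over the C(40, 6) = 3838380 subsets S of size 6, where X_S = 1 if the K_6 on S is monochromatic.
For a fixed S, the K_6 on S has C(6, 2) = 15 edges. P[all 15 edges red] = (1/2)^15, and likewise for blue, so P[monochromatic] = 2·(1/2)^15 = 2^{1 − 15} = 1/16384.
By linearity of expectation: E[X] = C(40, 6) · 2^{1 − 15} = 3838380 · 1/16384 = 959595/4096.
Numerically: E[X] ≈ 234.2761.

E[X] = C(40,6)·2^(1−C(6,2)) = 959595/4096 ≈ 234.2761.


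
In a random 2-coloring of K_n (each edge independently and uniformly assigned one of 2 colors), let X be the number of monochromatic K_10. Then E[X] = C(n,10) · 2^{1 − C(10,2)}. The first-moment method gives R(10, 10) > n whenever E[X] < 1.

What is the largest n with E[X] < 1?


We need C(n, 10) · 2^{1 − 45} < 1, i.e. C(n, 10) < 2^{45 − 1} = 17592186044416.
Check values of n near the boundary:
  n = 94: C(94, 10) = 9041256841903; 9041256841903 < 17592186044416? YES
  n = 95: C(95, 10) = 10104934117421; 10104934117421 < 17592186044416? YES
  n = 96: C(96, 10) = 11279926456656; 11279926456656 < 17592186044416? YES
  n = 97: C(97, 10) = 12576469727536; 12576469727536 < 17592186044416? YES
  n = 98: C(98, 10) = 14005614014756; 14005614014756 < 17592186044416? YES
  n = 99: C(99, 10) = 15579278510796; 15579278510796 < 17592186044416? YES
  n = 100: C(100, 10) = 17310309456440; 17310309456440 < 17592186044416? YES
  n = 101: C(101, 10) = 19212541264840; 19212541264840 < 17592186044416? NO
  n = 102: C(102, 10) = 21300860967540; 21300860967540 < 17592186044416? NO
  n = 103: C(103, 10) = 23591276125340; 23591276125340 < 17592186044416? NO
The largest n with C(n, 10) < 17592186044416 is n = 100 (where E[X] = 2163788682055/2199023255552 ≈ 0.9840). Hence R(10, 10) > 100, i.e. R(10, 10) ≥ 101.

Largest n = 100; hence R(10, 10) > 100.


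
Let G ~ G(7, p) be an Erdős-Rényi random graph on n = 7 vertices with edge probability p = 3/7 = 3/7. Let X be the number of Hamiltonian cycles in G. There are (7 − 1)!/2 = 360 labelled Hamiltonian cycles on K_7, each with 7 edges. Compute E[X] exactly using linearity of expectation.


K_7 has (7 − 1)!/2 = 360 labelled Hamiltonian cycles.
For each such Hamiltonian cycle H, let X_H = 1 if all 7 edges of H are present in G. Then P[X_H = 1] = p^{7} = (3/7)^{7} = 2187/823543.
By linearity of expectation: E[X] = Σ_H E[X_H] = 360 · p^{7} = 360 · 2187/823543 = 787320/823543.
Numerically: E[X] ≈ 0.95602.

E[X] = 360 · (3/7)^{7} = 787320/823543 ≈ 0.95602.


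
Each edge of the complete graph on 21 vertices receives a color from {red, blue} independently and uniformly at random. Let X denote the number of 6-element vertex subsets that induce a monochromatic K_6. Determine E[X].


Let X = Σ_S X_S over the C(21, 6) = 54264 subsets S of size 6, where X_S = 1 if the K_6 on S is monochromatic.
For a fixed S, the K_6 on S has C(6, 2) = 15 edges. P[all 15 edges red] = (1/2)^15, and likewise for blue, so P[monochromatic] = 2·(1/2)^15 = 2^{1 − 15} = 1/16384.
By linearity of expectation: E[X] = C(21, 6) · 2^{1 − 15} = 54264 · 1/16384 = 6783/2048.
Numerically: E[X] ≈ 3.31201.

E[X] = C(21,6)·2^(1−C(6,2)) = 6783/2048 ≈ 3.31201.


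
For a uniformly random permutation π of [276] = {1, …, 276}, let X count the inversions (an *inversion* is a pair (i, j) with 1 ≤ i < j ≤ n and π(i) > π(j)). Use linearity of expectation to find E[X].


Write X = Σ X_I over the C(276, 2) = 37950 pairs i < j, with X_I the indicator of one inversion.
There are 37950 indicators.
For each fixed pair i < j, the values π(i) and π(j) are two distinct elements of {1, …, 276} in uniformly random order; by symmetry P[π(i) > π(j)] = 1/2.
By linearity: E[X] = 37950 · (1/2) = C(276, 2) · (1/2) = 37950/2 = 18975 ≈ 18975.00000.

E[X] = 18975 = 18975.00000.


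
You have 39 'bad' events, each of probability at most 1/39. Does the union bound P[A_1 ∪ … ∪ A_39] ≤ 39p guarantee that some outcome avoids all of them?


Union bound: P[∪_{i=1}^{39} A_i] ≤ Σ_i P[A_i] ≤ 39·p = 39·(1/39) = 1.
Numerically: 1 ≈ 1.0000.
Is 1 < 1? NO.
Since the bound 1 is ≥ 1, the union bound is uninformative here; it does NOT by itself certify existence.

39·p = 1 ≈ 1.0000; existence NOT certified by the union bound.


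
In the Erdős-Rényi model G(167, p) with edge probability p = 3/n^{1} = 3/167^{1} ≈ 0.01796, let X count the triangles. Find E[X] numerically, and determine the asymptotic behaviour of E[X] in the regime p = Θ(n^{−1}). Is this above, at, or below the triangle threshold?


Number of potential triangles: C(167, 3) = 762355.
Each occurs with probability p³ ≈ (0.01796)³ ≈ 5.797148e-06.
By linearity: E[X] = C(167, 3)·p³ ≈ 762355 · 5.797148e-06 ≈ 4.4195.
Here α = 1, so p = 3/n is exactly at the triangle threshold p ~ 1/n. Asymptotically E[X] → c³/6 = 3³/6 = 9/2 ≈ 4.5000, a bounded constant. In this regime the triangle count is asymptotically Poisson(c³/6).

E[X] ≈ 4.4195; in regime p = Θ(1/n^{1}) E[X] stays bounded (at the triangle threshold p ~ 1/n).


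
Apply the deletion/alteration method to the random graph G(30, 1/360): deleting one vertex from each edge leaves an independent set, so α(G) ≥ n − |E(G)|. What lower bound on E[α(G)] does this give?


E[|E(G)|] = C(30, 2)·p = 435 · (1/360) = 29/24.
E[α(G)] ≥ n − E[|E(G)|] = 30 − 29/24 = 691/24.
Numerically: ≈ 28.792.
(This is only a lower bound; the true E[α(G)] may be larger.)

E[α(G)] ≥ 691/24 ≈ 28.792.


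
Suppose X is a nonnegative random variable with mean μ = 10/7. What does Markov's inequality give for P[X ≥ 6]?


μ = E[X] = 10/7, a = 6.
Markov: P[X ≥ 6] ≤ μ/a = (10/7)/6 = 5/21.
Numerically: ≈ 0.238.
(Since a = 6 > μ = 1.429, the bound 5/21 is < 1 and informative.)

P[X ≥ 6] ≤ 5/21 ≈ 0.238.


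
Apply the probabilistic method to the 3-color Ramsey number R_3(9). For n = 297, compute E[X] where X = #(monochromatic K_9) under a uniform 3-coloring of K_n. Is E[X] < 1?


E[X] = C(297, 9) · 3^{1 − 36} = 43842345008337645 · 3^{−35} = 43842345008337645/50031545098999707.
As a reduced fraction: E[X] = 14614115002779215/16677181699666569 ≈ 0.8762940.
Is E[X] < 1? YES.
Since E[X] < 1, there exists a 3-coloring of K_{297} with no monochromatic K_9; hence R_3(9) > 297.

E[X] = 14614115002779215/16677181699666569 ≈ 0.8762940; E[X] < 1, so R_3(9) > 297.


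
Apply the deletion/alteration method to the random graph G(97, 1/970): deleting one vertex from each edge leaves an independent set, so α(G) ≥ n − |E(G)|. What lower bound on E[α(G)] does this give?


E[|E(G)|] = C(97, 2)·p = 4656 · (1/970) = 24/5.
E[α(G)] ≥ n − E[|E(G)|] = 97 − 24/5 = 461/5.
Numerically: ≈ 92.20000.
(This is only a lower bound; the true E[α(G)] may be larger.)

E[α(G)] ≥ 461/5 ≈ 92.20000.


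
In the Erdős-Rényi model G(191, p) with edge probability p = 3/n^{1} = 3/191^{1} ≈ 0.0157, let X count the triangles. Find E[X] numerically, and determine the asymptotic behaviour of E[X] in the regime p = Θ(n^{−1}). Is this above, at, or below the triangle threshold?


Number of potential triangles: C(191, 3) = 1143135.
Each occurs with probability p³ ≈ (0.0157)³ ≈ 3.87493e-06.
By linearity: E[X] = C(191, 3)·p³ ≈ 1143135 · 3.87493e-06 ≈ 4.430.
Here α = 1, so p = 3/n is exactly at the triangle threshold p ~ 1/n. Asymptotically E[X] → c³/6 = 3³/6 = 9/2 ≈ 4.500, a bounded constant. In this regime the triangle count is asymptotically Poisson(c³/6).

E[X] ≈ 4.430; in regime p = Θ(1/n^{1}) E[X] stays bounded (at the triangle threshold p ~ 1/n).


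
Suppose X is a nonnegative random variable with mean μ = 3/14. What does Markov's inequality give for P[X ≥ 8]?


μ = E[X] = 3/14, a = 8.
Markov: P[X ≥ 8] ≤ μ/a = (3/14)/8 = 3/112.
Numerically: ≈ 0.026786.
(Since a = 8 > μ = 0.214286, the bound 3/112 is < 1 and informative.)

P[X ≥ 8] ≤ 3/112 ≈ 0.026786.


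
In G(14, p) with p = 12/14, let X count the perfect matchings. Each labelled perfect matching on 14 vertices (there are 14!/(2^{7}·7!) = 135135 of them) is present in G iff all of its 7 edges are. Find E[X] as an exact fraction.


K_14 has 14!/(2^{7}·7!) = 135135 labelled perfect matchings.
For each such perfect matching H, let X_H = 1 if all 7 edges of H are present in G. Then P[X_H = 1] = p^{7} = (6/7)^{7} = 279936/823543.
Summing the indicators: E[X] = Σ_H E[X_H] = 135135 · p^{7} = 135135 · 279936/823543 = 5404164480/117649.
Numerically: E[X] ≈ 45935.

E[X] = 135135 · (6/7)^{7} = 5404164480/117649 ≈ 45935.


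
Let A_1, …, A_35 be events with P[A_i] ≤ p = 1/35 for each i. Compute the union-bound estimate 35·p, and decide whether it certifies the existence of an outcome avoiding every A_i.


Union bound: P[∪_{i=1}^{35} A_i] ≤ Σ_i P[A_i] ≤ 35·p = 35·(1/35) = 1.
Numerically: 1 ≈ 1.0000.
Is 1 < 1? NO.
Since the bound 1 is ≥ 1, the union bound is uninformative here; it does NOT by itself certify existence.

35·p = 1 ≈ 1.0000; existence NOT certified by the union bound.


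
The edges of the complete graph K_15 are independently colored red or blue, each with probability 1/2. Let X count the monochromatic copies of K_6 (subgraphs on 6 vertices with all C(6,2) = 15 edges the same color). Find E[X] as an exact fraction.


Let X = Σ_S X_S over the C(15, 6) = 5005 subsets S of size 6, where X_S = 1 if the K_6 on S is monochromatic.
For a fixed S, the K_6 on S has C(6, 2) = 15 edges. P[all 15 edges red] = (1/2)^15, and likewise for blue, so P[monochromatic] = 2·(1/2)^15 = 2^{1 − 15} = 1/16384.
By linearity: E[X] = C(15, 6) · 2^{1 − 15} = 5005 · 1/16384 = 5005/16384.
Numerically: E[X] ≈ 0.30548.

E[X] = C(15,6)·2^(1−C(6,2)) = 5005/16384 ≈ 0.30548.


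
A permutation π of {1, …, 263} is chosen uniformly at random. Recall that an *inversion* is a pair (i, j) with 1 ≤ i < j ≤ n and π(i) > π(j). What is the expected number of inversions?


Write X = Σ X_I over the C(263, 2) = 34453 pairs i < j, with X_I the indicator of one inversion.
There are 34453 indicators.
For each fixed pair i < j, the values π(i) and π(j) are two distinct elements of {1, …, 263} in uniformly random order; by symmetry P[π(i) > π(j)] = 1/2.
By linearity: E[X] = 34453 · (1/2) = C(263, 2) · (1/2) = 34453/2 = 34453/2 ≈ 17226.50000.

E[X] = 34453/2 = 17226.50000.


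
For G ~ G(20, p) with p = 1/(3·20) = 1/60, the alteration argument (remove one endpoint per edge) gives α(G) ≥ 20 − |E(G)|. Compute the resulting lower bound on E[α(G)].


E[|E(G)|] = C(20, 2)·p = 190 · (1/60) = 19/6.
E[α(G)] ≥ n − E[|E(G)|] = 20 − 19/6 = 101/6.
Numerically: ≈ 16.8333.
(This is only a lower bound; the true E[α(G)] may be larger.)

E[α(G)] ≥ 101/6 ≈ 16.8333.


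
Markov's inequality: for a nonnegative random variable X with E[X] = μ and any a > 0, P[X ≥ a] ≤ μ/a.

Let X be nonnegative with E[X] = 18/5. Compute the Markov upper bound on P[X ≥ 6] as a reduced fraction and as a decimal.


μ = E[X] = 18/5, a = 6.
Markov: P[X ≥ 6] ≤ μ/a = (18/5)/6 = 3/5.
Numerically: ≈ 0.600.
(Since a = 6 > μ = 3.600, the bound 3/5 is < 1 and informative.)

P[X ≥ 6] ≤ 3/5 ≈ 0.600.


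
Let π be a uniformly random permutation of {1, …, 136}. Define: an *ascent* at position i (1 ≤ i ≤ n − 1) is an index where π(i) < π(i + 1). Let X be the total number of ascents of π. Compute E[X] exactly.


Write X = Σ X_I over i = 1, …, 135, with X_I the indicator of one ascent.
There are 135 indicators.
For each fixed i, the pair (π(i), π(i+1)) is a uniformly random ordered pair of distinct values from {1, …, 136}; by symmetry P[π(i) < π(i+1)] = 1/2.
By linearity: E[X] = 135 · (1/2) = (136 − 1) · (1/2) = 135/2 ≈ 67.50000.

E[X] = 135/2 = 67.50000.


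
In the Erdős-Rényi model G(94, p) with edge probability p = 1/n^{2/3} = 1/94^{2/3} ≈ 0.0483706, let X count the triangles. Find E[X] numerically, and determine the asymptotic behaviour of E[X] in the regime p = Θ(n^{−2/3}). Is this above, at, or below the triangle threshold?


Number of potential triangles: C(94, 3) = 134044.
Each occurs with probability p³ ≈ (0.0483706)³ ≈ 1.13173382e-04.
By linearity: E[X] = C(94, 3)·p³ ≈ 134044 · 1.13173382e-04 ≈ 15.170213.
Since α = 2/3 < 1, p = c/n^{2/3} ≫ 1/n is above the triangle threshold p ~ 1/n. Asymptotically E[X] ~ (c³/6)·n^{3(1−α)} = (1³/6)·n^{1} → ∞; triangles are abundant w.h.p.

E[X] ≈ 15.170213; in regime p = Θ(1/n^{2/3}) E[X] diverges (above the triangle threshold p ~ 1/n).


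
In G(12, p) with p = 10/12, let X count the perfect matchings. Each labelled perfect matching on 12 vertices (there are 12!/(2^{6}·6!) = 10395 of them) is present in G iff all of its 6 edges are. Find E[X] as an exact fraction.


K_12 has 12!/(2^{6}·6!) = 10395 labelled perfect matchings.
For each such perfect matching H, let X_H = 1 if all 6 edges of H are present in G. Then P[X_H = 1] = p^{6} = (5/6)^{6} = 15625/46656.
By linearity: E[X] = Σ_H E[X_H] = 10395 · p^{6} = 10395 · 15625/46656 = 6015625/1728.
Numerically: E[X] ≈ 3481.26.

E[X] = 10395 · (5/6)^{6} = 6015625/1728 ≈ 3481.26.


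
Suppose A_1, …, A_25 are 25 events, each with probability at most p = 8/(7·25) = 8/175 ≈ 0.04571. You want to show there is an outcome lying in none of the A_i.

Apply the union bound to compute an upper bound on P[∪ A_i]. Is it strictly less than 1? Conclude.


Union bound: P[∪_{i=1}^{25} A_i] ≤ Σ_i P[A_i] ≤ 25·p = 25·(8/175) = 8/7.
Numerically: 8/7 ≈ 1.14286.
Is 8/7 < 1? NO.
Since the bound 8/7 is ≥ 1, the union bound is uninformative here; it does NOT by itself certify existence.

25·p = 8/7 ≈ 1.14286; existence NOT certified by the union bound.


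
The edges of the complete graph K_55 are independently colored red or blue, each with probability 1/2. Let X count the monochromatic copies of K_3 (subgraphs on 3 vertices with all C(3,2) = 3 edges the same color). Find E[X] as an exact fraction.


Let X = Σ_S X_S over the C(55, 3) = 26235 subsets S of size 3, where X_S = 1 if the K_3 on S is monochromatic.
For a fixed S, the K_3 on S has C(3, 2) = 3 edges. P[all 3 edges red] = (1/2)^3, and likewise for blue, so P[monochromatic] = 2·(1/2)^3 = 2^{1 − 3} = 1/4.
By linearity of expectation: E[X] = C(55, 3) · 2^{1 − 3} = 26235 · 1/4 = 26235/4.
Numerically: E[X] ≈ 6558.75000.

E[X] = C(55,3)·2^(1−C(3,2)) = 26235/4 ≈ 6558.75000.


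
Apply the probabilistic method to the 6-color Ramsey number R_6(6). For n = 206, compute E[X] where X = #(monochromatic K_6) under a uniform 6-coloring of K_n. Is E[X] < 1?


E[X] = C(206, 6) · 6^{1 − 15} = 98619368491 · 6^{−14} = 98619368491/78364164096.
As a reduced fraction: E[X] = 98619368491/78364164096 ≈ 1.2584753.
Is E[X] < 1? NO.
Since E[X] ≥ 1, the first-moment bound is inconclusive at n = 206; it does NOT by itself certify R_6(6) > 206.

E[X] = 98619368491/78364164096 ≈ 1.2584753; E[X] ≥ 1; first-moment method inconclusive here.


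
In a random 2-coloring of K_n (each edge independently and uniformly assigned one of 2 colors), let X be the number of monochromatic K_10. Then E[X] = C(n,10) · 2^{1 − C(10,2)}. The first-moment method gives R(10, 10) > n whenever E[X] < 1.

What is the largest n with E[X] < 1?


We need C(n, 10) · 2^{1 − 45} < 1, i.e. C(n, 10) < 2^{45 − 1} = 17592186044416.
Check values of n near the boundary:
  n = 97: C(97, 10) = 12576469727536; 12576469727536 < 17592186044416? YES
  n = 98: C(98, 10) = 14005614014756; 14005614014756 < 17592186044416? YES
  n = 99: C(99, 10) = 15579278510796; 15579278510796 < 17592186044416? YES
  n = 100: C(100, 10) = 17310309456440; 17310309456440 < 17592186044416? YES
  n = 101: C(101, 10) = 19212541264840; 19212541264840 < 17592186044416? NO
  n = 102: C(102, 10) = 21300860967540; 21300860967540 < 17592186044416? NO
The largest n with C(n, 10) < 17592186044416 is n = 100 (where E[X] = 2163788682055/2199023255552 ≈ 0.98398). Hence R(10, 10) > 100, i.e. R(10, 10) ≥ 101.

Largest n = 100; hence R(10, 10) > 100.


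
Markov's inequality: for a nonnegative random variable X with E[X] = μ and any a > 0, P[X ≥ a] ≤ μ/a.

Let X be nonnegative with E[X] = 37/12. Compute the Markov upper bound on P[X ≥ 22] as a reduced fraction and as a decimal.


μ = E[X] = 37/12, a = 22.
Markov: P[X ≥ 22] ≤ μ/a = (37/12)/22 = 37/264.
Numerically: ≈ 0.14015.
(Since a = 22 > μ = 3.08333, the bound 37/264 is < 1 and informative.)

P[X ≥ 22] ≤ 37/264 ≈ 0.14015.


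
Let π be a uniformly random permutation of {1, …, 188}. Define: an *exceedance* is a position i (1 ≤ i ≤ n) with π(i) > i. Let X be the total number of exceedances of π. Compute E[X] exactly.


Write X = Σ_{i=1}^{188} X_i, where X_i = 1_{π(i) > i}.
For each fixed i, π(i) is uniform over {1, …, 188} (marginal of a uniform permutation), so P[π(i) > i] = (n − i)/n. Summing: Σ_{i=1}^{188} (n − i)/n = (0 + 1 + … + 187)/188 = 188(188 − 1)/(2·188) = (188 − 1)/2.
Hence E[X] = Σ_{i=1}^{188} (188 − i)/188 = 187/2 ≈ 93.50000.

E[X] = 187/2 = 93.50000.


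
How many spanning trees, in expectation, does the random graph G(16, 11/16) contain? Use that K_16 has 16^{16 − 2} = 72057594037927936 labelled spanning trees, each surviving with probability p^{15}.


K_16 has 16^{16 − 2} = 72057594037927936 labelled spanning trees.
For each such spanning tree H, let X_H = 1 if all 15 edges of H are present in G. Then P[X_H = 1] = p^{15} = (11/16)^{15} = 4177248169415651/1152921504606846976.
By linearity: E[X] = Σ_H E[X_H] = 72057594037927936 · p^{15} = 72057594037927936 · 4177248169415651/1152921504606846976 = 4177248169415651/16.
Numerically: E[X] ≈ 2.611e+14.

E[X] = 72057594037927936 · (11/16)^{15} = 4177248169415651/16 ≈ 2.611e+14.


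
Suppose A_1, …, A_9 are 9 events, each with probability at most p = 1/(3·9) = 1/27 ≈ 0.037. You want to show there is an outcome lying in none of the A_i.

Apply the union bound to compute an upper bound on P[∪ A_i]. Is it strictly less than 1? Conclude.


Union bound: P[∪_{i=1}^{9} A_i] ≤ Σ_i P[A_i] ≤ 9·p = 9·(1/27) = 1/3.
Numerically: 1/3 ≈ 0.333.
Is 1/3 < 1? YES.
Since P[∪ A_i] ≤ 1/3 < 1, the complement has P[∩ A_i^c] ≥ 1 − 1/3 = 2/3 > 0, so some outcome avoids every A_i.

9·p = 1/3 ≈ 0.333; existence CERTIFIED by the union bound.


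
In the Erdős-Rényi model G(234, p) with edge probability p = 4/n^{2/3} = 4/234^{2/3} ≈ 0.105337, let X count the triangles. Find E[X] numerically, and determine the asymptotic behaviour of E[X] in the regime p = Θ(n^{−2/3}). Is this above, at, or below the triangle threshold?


Number of potential triangles: C(234, 3) = 2108184.
Each occurs with probability p³ ≈ (0.105337)³ ≈ 1.16882168e-03.
By linearity: E[X] = C(234, 3)·p³ ≈ 2108184 · 1.16882168e-03 ≈ 2464.091168.
Since α = 2/3 < 1, p = c/n^{2/3} ≫ 1/n is above the triangle threshold p ~ 1/n. Asymptotically E[X] ~ (c³/6)·n^{3(1−α)} = (4³/6)·n^{1} → ∞; triangles are abundant w.h.p.

E[X] ≈ 2464.091168; in regime p = Θ(1/n^{2/3}) E[X] diverges (above the triangle threshold p ~ 1/n).


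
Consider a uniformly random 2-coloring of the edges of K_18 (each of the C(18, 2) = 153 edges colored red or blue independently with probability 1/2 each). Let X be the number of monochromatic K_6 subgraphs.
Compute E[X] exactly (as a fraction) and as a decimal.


Let X = Σ_S X_S over the C(18, 6) = 18564 subsets S of size 6, where X_S = 1 if the K_6 on S is monochromatic.
For a fixed S, the K_6 on S has C(6, 2) = 15 edges. P[all 15 edges red] = (1/2)^15, and likewise for blue, so P[monochromatic] = 2·(1/2)^15 = 2^{1 − 15} = 1/16384.
By linearity: E[X] = C(18, 6) · 2^{1 − 15} = 18564 · 1/16384 = 4641/4096.
Numerically: E[X] ≈ 1.13306.

E[X] = C(18,6)·2^(1−C(6,2)) = 4641/4096 ≈ 1.13306.


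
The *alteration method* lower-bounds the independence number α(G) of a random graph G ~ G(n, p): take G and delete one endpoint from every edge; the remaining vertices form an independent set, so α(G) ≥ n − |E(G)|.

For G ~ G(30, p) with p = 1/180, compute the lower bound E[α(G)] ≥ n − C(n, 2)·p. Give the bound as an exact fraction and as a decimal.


E[|E(G)|] = C(30, 2)·p = 435 · (1/180) = 29/12.
E[α(G)] ≥ n − E[|E(G)|] = 30 − 29/12 = 331/12.
Numerically: ≈ 27.583333.
(This is only a lower bound; the true E[α(G)] may be larger.)

E[α(G)] ≥ 331/12 ≈ 27.583333.


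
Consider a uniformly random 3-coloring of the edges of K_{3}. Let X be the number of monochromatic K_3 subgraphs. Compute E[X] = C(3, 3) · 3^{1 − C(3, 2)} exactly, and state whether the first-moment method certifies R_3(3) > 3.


E[X] = C(3, 3) · 3^{1 − 3} = 1 · 3^{−2} = 1/9.
As a reduced fraction: E[X] = 1/9 ≈ 0.111111.
Is E[X] < 1? YES.
Since E[X] < 1, there exists a 3-coloring of K_{3} with no monochromatic K_3; hence R_3(3) > 3.

E[X] = 1/9 ≈ 0.111111; E[X] < 1, so R_3(3) > 3.


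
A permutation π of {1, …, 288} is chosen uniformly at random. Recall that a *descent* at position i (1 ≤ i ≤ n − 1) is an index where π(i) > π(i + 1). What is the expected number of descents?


Write X = Σ X_I over i = 1, …, 287, with X_I the indicator of one descent.
There are 287 indicators.
For each fixed i, the pair (π(i), π(i+1)) is a uniformly random ordered pair of distinct values from {1, …, 288}; by symmetry P[π(i) > π(i+1)] = 1/2.
By linearity: E[X] = 287 · (1/2) = (288 − 1) · (1/2) = 287/2 ≈ 143.500.

E[X] = 287/2 = 143.500.


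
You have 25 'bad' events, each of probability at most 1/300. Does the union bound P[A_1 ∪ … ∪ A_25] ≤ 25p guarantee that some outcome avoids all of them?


Union bound: P[∪_{i=1}^{25} A_i] ≤ Σ_i P[A_i] ≤ 25·p = 25·(1/300) = 1/12.
Numerically: 1/12 ≈ 0.0833333.
Is 1/12 < 1? YES.
Since P[∪ A_i] ≤ 1/12 < 1, the complement has P[∩ A_i^c] ≥ 1 − 1/12 = 11/12 > 0, so some outcome avoids every A_i.

25·p = 1/12 ≈ 0.0833333; existence CERTIFIED by the union bound.


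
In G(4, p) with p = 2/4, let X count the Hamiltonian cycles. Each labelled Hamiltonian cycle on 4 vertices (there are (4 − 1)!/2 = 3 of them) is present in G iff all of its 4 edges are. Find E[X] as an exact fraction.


K_4 has (4 − 1)!/2 = 3 labelled Hamiltonian cycles.
For each such Hamiltonian cycle H, let X_H = 1 if all 4 edges of H are present in G. Then P[X_H = 1] = p^{4} = (1/2)^{4} = 1/16.
Summing the indicators: E[X] = Σ_H E[X_H] = 3 · p^{4} = 3 · 1/16 = 3/16.
Numerically: E[X] ≈ 0.188.

E[X] = 3 · (1/2)^{4} = 3/16 ≈ 0.188.


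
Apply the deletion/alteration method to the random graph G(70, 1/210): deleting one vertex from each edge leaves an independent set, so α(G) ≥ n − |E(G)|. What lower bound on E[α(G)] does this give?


E[|E(G)|] = C(70, 2)·p = 2415 · (1/210) = 23/2.
E[α(G)] ≥ n − E[|E(G)|] = 70 − 23/2 = 117/2.
Numerically: ≈ 58.500000.
(This is only a lower bound; the true E[α(G)] may be larger.)

E[α(G)] ≥ 117/2 ≈ 58.500000.


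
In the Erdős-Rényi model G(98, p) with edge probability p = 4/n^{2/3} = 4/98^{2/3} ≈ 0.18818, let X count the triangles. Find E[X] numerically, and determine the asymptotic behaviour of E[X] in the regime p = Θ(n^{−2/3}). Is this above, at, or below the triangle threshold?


Number of potential triangles: C(98, 3) = 152096.
Each occurs with probability p³ ≈ (0.18818)³ ≈ 6.6638900e-03.
By linearity: E[X] = C(98, 3)·p³ ≈ 152096 · 6.6638900e-03 ≈ 1013.55102.
Since α = 2/3 < 1, p = c/n^{2/3} ≫ 1/n is above the triangle threshold p ~ 1/n. Asymptotically E[X] ~ (c³/6)·n^{3(1−α)} = (4³/6)·n^{1} → ∞; triangles are abundant w.h.p.

E[X] ≈ 1013.55102; in regime p = Θ(1/n^{2/3}) E[X] diverges (above the triangle threshold p ~ 1/n).


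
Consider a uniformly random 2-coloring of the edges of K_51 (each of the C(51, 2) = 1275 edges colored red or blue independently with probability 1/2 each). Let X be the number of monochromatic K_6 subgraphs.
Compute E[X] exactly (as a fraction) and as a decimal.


Let X = Σ_S X_S over the C(51, 6) = 18009460 subsets S of size 6, where X_S = 1 if the K_6 on S is monochromatic.
For a fixed S, the K_6 on S has C(6, 2) = 15 edges. P[all 15 edges red] = (1/2)^15, and likewise for blue, so P[monochromatic] = 2·(1/2)^15 = 2^{1 − 15} = 1/16384.
Summing: E[X] = C(51, 6) · 2^{1 − 15} = 18009460 · 1/16384 = 4502365/4096.
Numerically: E[X] ≈ 1099.2102.

E[X] = C(51,6)·2^(1−C(6,2)) = 4502365/4096 ≈ 1099.2102.


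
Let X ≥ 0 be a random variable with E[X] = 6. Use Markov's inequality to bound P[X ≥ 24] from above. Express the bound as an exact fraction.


μ = E[X] = 6, a = 24.
Markov: P[X ≥ 24] ≤ μ/a = (6)/24 = 1/4.
Numerically: ≈ 0.25000.
(Since a = 24 > μ = 6.00000, the bound 1/4 is < 1 and informative.)

P[X ≥ 24] ≤ 1/4 ≈ 0.25000.
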